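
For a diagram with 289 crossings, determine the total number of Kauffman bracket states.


Each crossing contributes 2 choices (A-smoothing or B-smoothing).
Total states = 2^289 = 994646472819573284310764496293641680200912301594695434880927953786318994025066751066112

994646472819573284310764496293641680200912301594695434880927953786318994025066751066112


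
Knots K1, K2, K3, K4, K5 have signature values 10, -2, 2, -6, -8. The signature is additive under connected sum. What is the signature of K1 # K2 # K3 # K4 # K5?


The signature is additive under connected sum.
signature(K1 # K2 # K3 # K4 # K5) = (10) + (-2) + (2) + (-6) + (-8)
= -4

-4


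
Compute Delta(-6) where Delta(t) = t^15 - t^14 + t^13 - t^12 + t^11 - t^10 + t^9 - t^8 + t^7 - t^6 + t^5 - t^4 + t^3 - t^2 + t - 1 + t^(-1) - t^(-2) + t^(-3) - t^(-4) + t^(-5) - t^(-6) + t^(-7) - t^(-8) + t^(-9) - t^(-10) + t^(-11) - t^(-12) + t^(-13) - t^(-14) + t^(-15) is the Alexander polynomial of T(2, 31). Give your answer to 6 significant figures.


Substituting t = -6 into Delta(t) = t^15 - t^14 + t^13 - t^12 + t^11 - t^10 + t^9 - t^8 + t^7 - t^6 + t^5 - t^4 + t^3 - t^2 + t - 1 + t^(-1) - t^(-2) + t^(-3) - t^(-4) + t^(-5) - t^(-6) + t^(-7) - t^(-8) + t^(-9) - t^(-10) + t^(-11) - t^(-12) + t^(-13) - t^(-14) + t^(-15):
Term values: (-470184984576) + (-78364164096) + (-13060694016) + (-2176782336) + (-362797056) + (-60466176) + (-10077696) + (-1679616) + (-279936) + (-46656) + (-7776) + (-1296) + (-216) + (-36) + (-6) + (-1) + (-0.166667) + (-0.0277778) + (-0.00462963) + (-0.000771605) + (-0.000128601) + (-2.14335e-05) + (-3.57225e-06) + (-5.95374e-07) + (-9.9229e-08) + (-1.65382e-08) + (-2.75636e-09) + (-4.59394e-10) + (-7.65656e-11) + (-1.27609e-11) + (-2.12682e-12)
Sum = -5.642219815e+11
Rounded to 6 significant figures: -5.64222e+11

-5.64222e+11


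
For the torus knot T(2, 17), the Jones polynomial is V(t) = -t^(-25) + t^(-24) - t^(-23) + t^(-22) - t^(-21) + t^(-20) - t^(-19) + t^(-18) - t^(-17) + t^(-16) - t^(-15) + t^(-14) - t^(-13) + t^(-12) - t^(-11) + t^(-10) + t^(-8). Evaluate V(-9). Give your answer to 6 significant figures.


Substituting t = -9 into V(t) = -t^(-25) + t^(-24) - t^(-23) + t^(-22) - t^(-21) + t^(-20) - t^(-19) + t^(-18) - t^(-17) + t^(-16) - t^(-15) + t^(-14) - t^(-13) + t^(-12) - t^(-11) + t^(-10) + t^(-8):
  (-)t^(-25) = 1.39296e-24
  (+)t^(-24) = 1.25366e-23
  (-)t^(-23) = 1.12829e-22
  (+)t^(-22) = 1.01546e-21
  (-)t^(-21) = 9.13918e-21
  (+)t^(-20) = 8.22526e-20
  (-)t^(-19) = 7.40274e-19
  (+)t^(-18) = 6.66246e-18
  (-)t^(-17) = 5.99622e-17
  (+)t^(-16) = 5.3966e-16
  (-)t^(-15) = 4.85694e-15
  (+)t^(-14) = 4.37124e-14
  (-)t^(-13) = 3.93412e-13
  (+)t^(-12) = 3.54071e-12
  (-)t^(-11) = 3.18664e-11
  (+)t^(-10) = 2.86797e-10
  (+)t^(-8) = 2.32306e-08
Sum = (1.39296e-24) + (1.25366e-23) + (1.12829e-22) + (1.01546e-21) + (9.13918e-21) + (8.22526e-20) + (7.40274e-19) + (6.66246e-18) + (5.99622e-17) + (5.3966e-16) + (4.85694e-15) + (4.37124e-14) + (3.93412e-13) + (3.54071e-12) + (3.18664e-11) + (2.86797e-10) + (2.32306e-08)
= 2.355321997e-08
Rounded to 6 significant figures: 2.35532e-08

2.35532e-08


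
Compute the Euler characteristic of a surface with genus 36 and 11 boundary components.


chi = 2 - 2g - b
= 2 - 2*36 - 11
= 2 - 72 - 11 = -81

-81


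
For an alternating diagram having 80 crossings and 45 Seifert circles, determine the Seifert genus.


For alternating knots, g = (c - s + 1)/2.
= (80 - 45 + 1)/2
= 36/2 = 18

18


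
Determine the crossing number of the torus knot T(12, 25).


For a torus knot T(p, q) with gcd(p,q)=1,
the crossing number is min(p*(q-1), q*(p-1)).
p*(q-1) = 12*24 = 288
q*(p-1) = 25*11 = 275
min(288, 275) = 275

275


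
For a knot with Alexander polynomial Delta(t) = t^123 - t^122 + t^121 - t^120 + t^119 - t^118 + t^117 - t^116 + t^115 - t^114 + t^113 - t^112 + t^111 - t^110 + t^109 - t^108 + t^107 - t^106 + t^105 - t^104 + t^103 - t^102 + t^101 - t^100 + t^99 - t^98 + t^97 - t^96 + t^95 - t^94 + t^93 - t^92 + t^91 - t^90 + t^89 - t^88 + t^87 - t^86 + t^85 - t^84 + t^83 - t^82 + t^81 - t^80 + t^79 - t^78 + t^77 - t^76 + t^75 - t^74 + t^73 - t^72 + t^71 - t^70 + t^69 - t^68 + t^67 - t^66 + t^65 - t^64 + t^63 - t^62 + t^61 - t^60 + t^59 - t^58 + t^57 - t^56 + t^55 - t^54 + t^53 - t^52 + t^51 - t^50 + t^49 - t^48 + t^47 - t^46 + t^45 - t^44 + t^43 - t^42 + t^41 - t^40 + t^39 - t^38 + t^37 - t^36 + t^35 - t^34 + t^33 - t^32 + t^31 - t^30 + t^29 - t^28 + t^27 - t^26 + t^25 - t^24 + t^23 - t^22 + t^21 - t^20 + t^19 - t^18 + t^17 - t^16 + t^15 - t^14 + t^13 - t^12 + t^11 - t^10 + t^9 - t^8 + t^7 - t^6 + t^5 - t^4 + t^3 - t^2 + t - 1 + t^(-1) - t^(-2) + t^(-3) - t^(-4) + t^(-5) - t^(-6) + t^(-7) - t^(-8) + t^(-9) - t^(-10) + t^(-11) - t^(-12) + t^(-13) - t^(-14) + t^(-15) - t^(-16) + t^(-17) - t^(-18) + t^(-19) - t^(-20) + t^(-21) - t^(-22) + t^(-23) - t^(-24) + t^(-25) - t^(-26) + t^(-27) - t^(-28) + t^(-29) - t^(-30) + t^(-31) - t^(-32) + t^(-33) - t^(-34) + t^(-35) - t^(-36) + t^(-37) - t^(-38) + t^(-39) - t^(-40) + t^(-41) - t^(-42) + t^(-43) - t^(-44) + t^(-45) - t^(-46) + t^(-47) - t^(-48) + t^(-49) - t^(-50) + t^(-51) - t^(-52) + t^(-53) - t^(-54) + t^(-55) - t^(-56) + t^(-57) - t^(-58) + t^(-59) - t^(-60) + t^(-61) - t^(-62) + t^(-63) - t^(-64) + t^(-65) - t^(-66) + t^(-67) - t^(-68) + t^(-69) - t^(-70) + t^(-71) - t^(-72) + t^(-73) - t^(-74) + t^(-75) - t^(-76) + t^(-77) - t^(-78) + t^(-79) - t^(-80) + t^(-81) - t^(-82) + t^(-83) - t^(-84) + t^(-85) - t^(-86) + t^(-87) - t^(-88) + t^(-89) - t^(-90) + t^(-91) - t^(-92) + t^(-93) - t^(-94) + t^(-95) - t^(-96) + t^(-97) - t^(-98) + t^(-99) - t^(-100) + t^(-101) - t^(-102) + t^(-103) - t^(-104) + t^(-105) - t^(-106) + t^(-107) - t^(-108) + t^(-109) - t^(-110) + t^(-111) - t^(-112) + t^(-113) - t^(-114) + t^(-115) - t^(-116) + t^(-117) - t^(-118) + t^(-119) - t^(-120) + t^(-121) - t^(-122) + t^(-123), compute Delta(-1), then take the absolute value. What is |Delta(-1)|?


Step 1: The polynomial has 247 terms with alternating signs, exponents from 123 down to -123.
Step 2: Substitute t = -1. The i-th term has coefficient (-1)^i and exponent (m-i),
  so its value is (-1)^i * (-1)^(m-i) = (-1)^m = -1 for every i.
Step 3: All 247 terms equal -1, so Delta(-1) = 247 * (-1) = -247
Step 4: |Delta(-1)| = 247

247


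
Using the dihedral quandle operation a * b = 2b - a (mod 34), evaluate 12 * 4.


12 * 4 = 2*4 - 12 mod 34
= 8 - 12 mod 34
= -4 mod 34 = 30

30


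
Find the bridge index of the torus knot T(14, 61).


The bridge number of T(p,q) is min(p,q).
min(14, 61) = 14

14


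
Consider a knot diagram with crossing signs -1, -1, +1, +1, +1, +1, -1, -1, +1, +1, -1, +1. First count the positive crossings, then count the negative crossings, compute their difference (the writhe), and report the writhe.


Step 1: Count positive crossings (+1).
Positive crossings: 7
Step 2: Count negative crossings (-1).
Negative crossings: 5
Step 3: Writhe = (positive) - (negative)
w = 7 - 5 = 2
Step 4: |w| = 2, and w is positive

2


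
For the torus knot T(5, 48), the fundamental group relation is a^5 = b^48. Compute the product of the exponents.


The relation is a^5 = b^48.
Product of exponents = 5 * 48
= 240

240


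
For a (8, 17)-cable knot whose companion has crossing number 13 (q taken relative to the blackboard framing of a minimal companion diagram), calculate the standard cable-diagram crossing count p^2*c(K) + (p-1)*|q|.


Step 1: Each of the c(K) crossings of the companion diagram becomes p*p = p^2 crossings among the p parallel strands, and each of the |q| twists s_1 s_2 ... s_(p-1) adds (p-1) crossings.
  Crossings = p^2 * c(K) + (p-1)*|q|
Step 2: = 8^2 * 13 + (8-1)*17
Step 3: = 64*13 + 7*17
Step 4: = 832 + 119 = 951

951


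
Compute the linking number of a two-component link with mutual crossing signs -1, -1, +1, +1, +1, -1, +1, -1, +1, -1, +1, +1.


Step 1: Count positive crossings: 7
Step 2: Count negative crossings: 5
Step 3: Sum of signs = 7 - 5 = 2
Step 4: Linking number = sum/2 = 2/2 = 1

1


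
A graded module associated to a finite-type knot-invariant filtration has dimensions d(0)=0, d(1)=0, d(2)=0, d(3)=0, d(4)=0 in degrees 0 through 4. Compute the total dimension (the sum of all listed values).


Total dimension = d(0) + d(1) + ... + d(4)
= 0 + 0 + 0 + 0 + 0
= 0

0


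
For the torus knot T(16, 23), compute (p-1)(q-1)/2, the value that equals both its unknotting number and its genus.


For a torus knot T(p,q), both the unknotting number and genus equal (p-1)(q-1)/2.
= (16-1)(23-1)/2
= 15*22/2
= 330/2 = 165

165


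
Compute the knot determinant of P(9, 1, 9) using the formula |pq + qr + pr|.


Step 1: Compute pq + qr + pr.
pq = 9*1 = 9
qr = 1*9 = 9
pr = 9*9 = 81
pq + qr + pr = 9 + 9 + 81 = 99
Step 2: Take absolute value.
det(P(9,1,9)) = |99| = 99

99


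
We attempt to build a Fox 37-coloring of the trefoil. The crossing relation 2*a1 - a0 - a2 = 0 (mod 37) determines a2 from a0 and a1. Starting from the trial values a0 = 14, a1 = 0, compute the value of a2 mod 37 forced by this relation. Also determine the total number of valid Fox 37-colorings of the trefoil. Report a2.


Step 1: Apply the given crossing relation 2*a1 - a0 - a2 = 0 (mod 37).
  a2 = 2*a1 - a0 mod 37
  a2 = 2*0 - 14 mod 37
  a2 = 0 - 14 mod 37
  a2 = -14 mod 37 = 23
Step 2: The trefoil has determinant 3.
  Number of Fox p-colorings (p prime) is p^2 if p = 3, else p.
  Since 37 does not divide 3, only trivial (constant) colorings exist.
  (So the trial a0 = 14, a1 = 0 with a0 != a1 does NOT extend to a valid coloring of the whole trefoil: the other two crossing relations require 3*(a1 - a0) = 0 (mod 37), which fails.)
  Total colorings = 37
Step 3: a2 = 23, total Fox 37-colorings = 37

23


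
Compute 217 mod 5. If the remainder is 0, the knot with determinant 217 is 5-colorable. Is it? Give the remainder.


Step 1: A knot is p-colorable if and only if p divides its determinant.
Step 2: Compute 217 mod 5.
217 = 43 * 5 + 2
Step 3: 217 mod 5 = 2
Step 4: The knot is 5-colorable: no

2


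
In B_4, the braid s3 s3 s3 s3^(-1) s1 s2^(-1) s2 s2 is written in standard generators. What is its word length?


The word length counts the number of generators (including inverses).
Listing each generator: s3, s3, s3, s3^(-1), s1, s2^(-1), s2, s2
There are 8 generators in this braid word.

8


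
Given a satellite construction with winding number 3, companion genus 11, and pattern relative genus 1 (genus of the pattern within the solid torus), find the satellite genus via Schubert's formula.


Schubert: g(satellite) = g_rel(pattern) + |winding| * g(companion),
where g_rel(pattern) is the genus of the pattern relative to the solid torus.
= 1 + 3 * 11
= 1 + 33 = 34

34


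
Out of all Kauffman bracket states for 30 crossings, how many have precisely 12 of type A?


We choose which 12 of 30 crossings get A-smoothings.
C(30, 12) = 30! / (12! * 18!)
= 86493225

86493225


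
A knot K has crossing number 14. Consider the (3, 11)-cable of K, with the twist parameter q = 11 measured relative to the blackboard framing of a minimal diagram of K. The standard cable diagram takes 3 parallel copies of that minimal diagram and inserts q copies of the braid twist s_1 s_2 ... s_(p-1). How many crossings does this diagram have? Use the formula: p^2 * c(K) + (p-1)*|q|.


Step 1: Each of the c(K) crossings of the companion diagram becomes p*p = p^2 crossings among the p parallel strands, and each of the |q| twists s_1 s_2 ... s_(p-1) adds (p-1) crossings.
  Crossings = p^2 * c(K) + (p-1)*|q|
Step 2: = 3^2 * 14 + (3-1)*11
Step 3: = 9*14 + 2*11
Step 4: = 126 + 22 = 148

148


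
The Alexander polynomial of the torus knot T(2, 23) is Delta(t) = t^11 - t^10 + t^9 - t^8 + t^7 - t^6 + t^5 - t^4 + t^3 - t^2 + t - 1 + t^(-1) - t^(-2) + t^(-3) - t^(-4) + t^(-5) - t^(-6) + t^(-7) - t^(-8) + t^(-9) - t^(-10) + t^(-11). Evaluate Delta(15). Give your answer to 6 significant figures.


Substituting t = 15 into Delta(t) = t^11 - t^10 + t^9 - t^8 + t^7 - t^6 + t^5 - t^4 + t^3 - t^2 + t - 1 + t^(-1) - t^(-2) + t^(-3) - t^(-4) + t^(-5) - t^(-6) + t^(-7) - t^(-8) + t^(-9) - t^(-10) + t^(-11):
Term values: (8649755859375) + (-576650390625) + (38443359375) + (-2562890625) + (170859375) + (-11390625) + (759375) + (-50625) + (3375) + (-225) + (15) + (-1) + (0.0666667) + (-0.00444444) + (0.000296296) + (-1.97531e-05) + (1.31687e-06) + (-8.77915e-08) + (5.85277e-09) + (-3.90184e-10) + (2.60123e-11) + (-1.73415e-12) + (1.1561e-13)
Sum = 8.109146118e+12
Rounded to 6 significant figures: 8.10915e+12

8.10915e+12


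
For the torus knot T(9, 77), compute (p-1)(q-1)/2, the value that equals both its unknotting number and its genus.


For a torus knot T(p,q), both the unknotting number and genus equal (p-1)(q-1)/2.
= (9-1)(77-1)/2
= 8*76/2
= 608/2 = 304

304


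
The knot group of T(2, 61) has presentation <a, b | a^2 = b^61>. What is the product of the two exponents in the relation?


The relation is a^2 = b^61.
Product of exponents = 2 * 61
= 122

122


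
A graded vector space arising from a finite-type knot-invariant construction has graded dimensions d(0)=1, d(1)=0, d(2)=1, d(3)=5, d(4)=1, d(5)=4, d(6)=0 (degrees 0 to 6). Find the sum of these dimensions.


Total dimension = d(0) + d(1) + ... + d(6)
= 1 + 0 + 1 + 5 + 1 + 4 + 0
= 12

12


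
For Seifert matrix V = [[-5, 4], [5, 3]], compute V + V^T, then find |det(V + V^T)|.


Step 1: Form V + V^T where V = [[-5, 4], [5, 3]]
  V^T = [[-5, 5], [4, 3]]
  V + V^T = [[-10, 9], [9, 6]]
Step 2: det(V + V^T) = (-10)*6 - 9*9
  = -60 - 81 = -141
Step 3: Knot determinant = |det(V + V^T)| = |-141| = 141

141


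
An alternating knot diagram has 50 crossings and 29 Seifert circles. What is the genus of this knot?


For alternating knots, g = (c - s + 1)/2.
= (50 - 29 + 1)/2
= 22/2 = 11

11


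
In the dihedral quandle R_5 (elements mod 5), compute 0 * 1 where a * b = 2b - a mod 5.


0 * 1 = 2*1 - 0 mod 5
= 2 - 0 mod 5
= 2 mod 5 = 2

2


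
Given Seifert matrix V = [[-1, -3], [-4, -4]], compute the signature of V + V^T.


Step 1: V + V^T = [[-2, -7], [-7, -8]]
Step 2: trace = -10, det = -33
Step 3: Discriminant = (-10)^2 - 4*(-33) = 232
Step 4: Eigenvalues: 2.61577, -12.6158
Step 5: Signature = (# positive eigenvalues) - (# negative eigenvalues) = 0

0


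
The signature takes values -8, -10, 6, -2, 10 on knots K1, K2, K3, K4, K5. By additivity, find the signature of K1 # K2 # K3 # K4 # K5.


The signature is additive under connected sum.
signature(K1 # K2 # K3 # K4 # K5) = (-8) + (-10) + (6) + (-2) + (10)
= -4

-4


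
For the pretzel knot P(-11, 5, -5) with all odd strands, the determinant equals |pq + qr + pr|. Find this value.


Step 1: Compute pq + qr + pr.
pq = (-11)*5 = -55
qr = 5*(-5) = -25
pr = (-11)*(-5) = 55
pq + qr + pr = -55 + (-25) + 55 = -25
Step 2: Take absolute value.
det(P(-11,5,-5)) = |-25| = 25

25


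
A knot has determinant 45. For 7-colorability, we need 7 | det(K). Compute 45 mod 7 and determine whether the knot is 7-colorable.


Step 1: A knot is p-colorable if and only if p divides its determinant.
Step 2: Compute 45 mod 7.
45 = 6 * 7 + 3
Step 3: 45 mod 7 = 3
Step 4: The knot is 7-colorable: no

3


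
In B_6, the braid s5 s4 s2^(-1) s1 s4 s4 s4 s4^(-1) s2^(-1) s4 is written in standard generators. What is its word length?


The word length counts the number of generators (including inverses).
Listing each generator: s5, s4, s2^(-1), s1, s4, s4, s4, s4^(-1), s2^(-1), s4
There are 10 generators in this braid word.

10


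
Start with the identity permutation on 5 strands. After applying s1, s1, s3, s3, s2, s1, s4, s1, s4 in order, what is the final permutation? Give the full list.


Starting with identity [1, 2, 3, 4, 5].
Apply generators in sequence:
  After s1: [2, 1, 3, 4, 5]
  After s1: [1, 2, 3, 4, 5]
  After s3: [1, 2, 4, 3, 5]
  After s3: [1, 2, 3, 4, 5]
  After s2: [1, 3, 2, 4, 5]
  After s1: [3, 1, 2, 4, 5]
  After s4: [3, 1, 2, 5, 4]
  After s1: [1, 3, 2, 5, 4]
  After s4: [1, 3, 2, 4, 5]
Final permutation: [1, 3, 2, 4, 5]

[1, 3, 2, 4, 5]


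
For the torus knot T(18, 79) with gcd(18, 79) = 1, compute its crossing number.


For a torus knot T(p, q) with gcd(p,q)=1,
the crossing number is min(p*(q-1), q*(p-1)).
p*(q-1) = 18*78 = 1404
q*(p-1) = 79*17 = 1343
min(1404, 1343) = 1343

1343


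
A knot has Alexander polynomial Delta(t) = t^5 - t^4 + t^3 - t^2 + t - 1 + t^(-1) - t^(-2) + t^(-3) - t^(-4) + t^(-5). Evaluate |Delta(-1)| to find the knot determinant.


Step 1: The polynomial has 11 terms with alternating signs, exponents from 5 down to -5.
Step 2: Substitute t = -1. The i-th term has coefficient (-1)^i and exponent (m-i),
  so its value is (-1)^i * (-1)^(m-i) = (-1)^m = -1 for every i.
Step 3: All 11 terms equal -1, so Delta(-1) = 11 * (-1) = -11
Step 4: |Delta(-1)| = 11

11


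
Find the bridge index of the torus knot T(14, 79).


The bridge number of T(p,q) is min(p,q).
min(14, 79) = 14

14


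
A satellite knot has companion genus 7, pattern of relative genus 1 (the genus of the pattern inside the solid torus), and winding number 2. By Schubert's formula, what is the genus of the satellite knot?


Schubert: g(satellite) = g_rel(pattern) + |winding| * g(companion),
where g_rel(pattern) is the genus of the pattern relative to the solid torus.
= 1 + 2 * 7
= 1 + 14 = 15

15


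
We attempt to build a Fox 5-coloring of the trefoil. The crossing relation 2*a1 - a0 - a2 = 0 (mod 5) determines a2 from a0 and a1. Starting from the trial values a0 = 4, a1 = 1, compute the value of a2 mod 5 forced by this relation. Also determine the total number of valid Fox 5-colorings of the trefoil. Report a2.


Step 1: Apply the given crossing relation 2*a1 - a0 - a2 = 0 (mod 5).
  a2 = 2*a1 - a0 mod 5
  a2 = 2*1 - 4 mod 5
  a2 = 2 - 4 mod 5
  a2 = -2 mod 5 = 3
Step 2: The trefoil has determinant 3.
  Number of Fox p-colorings (p prime) is p^2 if p = 3, else p.
  Since 5 does not divide 3, only trivial (constant) colorings exist.
  (So the trial a0 = 4, a1 = 1 with a0 != a1 does NOT extend to a valid coloring of the whole trefoil: the other two crossing relations require 3*(a1 - a0) = 0 (mod 5), which fails.)
  Total colorings = 5
Step 3: a2 = 3, total Fox 5-colorings = 5

3


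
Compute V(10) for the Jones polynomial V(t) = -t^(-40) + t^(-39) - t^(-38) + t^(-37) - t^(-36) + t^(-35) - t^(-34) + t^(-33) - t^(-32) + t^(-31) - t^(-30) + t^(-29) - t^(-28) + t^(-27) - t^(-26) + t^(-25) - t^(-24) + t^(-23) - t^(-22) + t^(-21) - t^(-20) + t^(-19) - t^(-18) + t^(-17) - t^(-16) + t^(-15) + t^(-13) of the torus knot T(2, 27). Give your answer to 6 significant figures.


Substituting t = 10 into V(t) = -t^(-40) + t^(-39) - t^(-38) + t^(-37) - t^(-36) + t^(-35) - t^(-34) + t^(-33) - t^(-32) + t^(-31) - t^(-30) + t^(-29) - t^(-28) + t^(-27) - t^(-26) + t^(-25) - t^(-24) + t^(-23) - t^(-22) + t^(-21) - t^(-20) + t^(-19) - t^(-18) + t^(-17) - t^(-16) + t^(-15) + t^(-13):
  (-)t^(-40) = -1e-40
  (+)t^(-39) = 1e-39
  (-)t^(-38) = -1e-38
  (+)t^(-37) = 1e-37
  (-)t^(-36) = -1e-36
  (+)t^(-35) = 1e-35
  (-)t^(-34) = -1e-34
  (+)t^(-33) = 1e-33
  (-)t^(-32) = -1e-32
  (+)t^(-31) = 1e-31
  (-)t^(-30) = -1e-30
  (+)t^(-29) = 1e-29
  (-)t^(-28) = -1e-28
  (+)t^(-27) = 1e-27
  (-)t^(-26) = -1e-26
  (+)t^(-25) = 1e-25
  (-)t^(-24) = -1e-24
  (+)t^(-23) = 1e-23
  (-)t^(-22) = -1e-22
  (+)t^(-21) = 1e-21
  (-)t^(-20) = -1e-20
  (+)t^(-19) = 1e-19
  (-)t^(-18) = -1e-18
  (+)t^(-17) = 1e-17
  (-)t^(-16) = -1e-16
  (+)t^(-15) = 1e-15
  (+)t^(-13) = 1e-13
Sum = (-1e-40) + (1e-39) + (-1e-38) + (1e-37) + (-1e-36) + (1e-35) + (-1e-34) + (1e-33) + (-1e-32) + (1e-31) + (-1e-30) + (1e-29) + (-1e-28) + (1e-27) + (-1e-26) + (1e-25) + (-1e-24) + (1e-23) + (-1e-22) + (1e-21) + (-1e-20) + (1e-19) + (-1e-18) + (1e-17) + (-1e-16) + (1e-15) + (1e-13)
= 1.009090909e-13
Rounded to 6 significant figures: 1.00909e-13

1.00909e-13


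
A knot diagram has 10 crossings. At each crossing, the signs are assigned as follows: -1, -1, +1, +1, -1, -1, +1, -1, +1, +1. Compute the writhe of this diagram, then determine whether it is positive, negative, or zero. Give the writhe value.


Step 1: Count positive crossings (+1).
Positive crossings: 5
Step 2: Count negative crossings (-1).
Negative crossings: 5
Step 3: Writhe = (positive) - (negative)
w = 5 - 5 = 0
Step 4: |w| = 0, and w is zero

0


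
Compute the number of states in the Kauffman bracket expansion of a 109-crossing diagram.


Each crossing contributes 2 choices (A-smoothing or B-smoothing).
Total states = 2^109 = 649037107316853453566312041152512

649037107316853453566312041152512


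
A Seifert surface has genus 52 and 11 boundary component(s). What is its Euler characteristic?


chi = 2 - 2g - b
= 2 - 2*52 - 11
= 2 - 104 - 11 = -113

-113


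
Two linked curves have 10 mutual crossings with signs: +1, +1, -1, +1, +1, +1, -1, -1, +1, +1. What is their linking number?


Step 1: Count positive crossings: 7
Step 2: Count negative crossings: 3
Step 3: Sum of signs = 7 - 3 = 4
Step 4: Linking number = sum/2 = 4/2 = 2

2


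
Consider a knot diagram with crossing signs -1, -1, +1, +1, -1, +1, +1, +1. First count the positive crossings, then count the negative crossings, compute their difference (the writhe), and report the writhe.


Step 1: Count positive crossings (+1).
Positive crossings: 5
Step 2: Count negative crossings (-1).
Negative crossings: 3
Step 3: Writhe = (positive) - (negative)
w = 5 - 3 = 2
Step 4: |w| = 2, and w is positive

2


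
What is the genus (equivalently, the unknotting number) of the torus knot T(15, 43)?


For a torus knot T(p,q), both the unknotting number and genus equal (p-1)(q-1)/2.
= (15-1)(43-1)/2
= 14*42/2
= 588/2 = 294

294


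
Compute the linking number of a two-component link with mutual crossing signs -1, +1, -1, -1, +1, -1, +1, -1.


Step 1: Count positive crossings: 3
Step 2: Count negative crossings: 5
Step 3: Sum of signs = 3 - 5 = -2
Step 4: Linking number = sum/2 = -2/2 = -1

-1


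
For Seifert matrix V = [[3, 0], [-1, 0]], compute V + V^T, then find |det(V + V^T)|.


Step 1: Form V + V^T where V = [[3, 0], [-1, 0]]
  V^T = [[3, -1], [0, 0]]
  V + V^T = [[6, -1], [-1, 0]]
Step 2: det(V + V^T) = 6*0 - (-1)*(-1)
  = 0 - 1 = -1
Step 3: Knot determinant = |det(V + V^T)| = |-1| = 1

1


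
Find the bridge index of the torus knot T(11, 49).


The bridge number of T(p,q) is min(p,q).
min(11, 49) = 11

11


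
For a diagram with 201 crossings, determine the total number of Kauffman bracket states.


Each crossing contributes 2 choices (A-smoothing or B-smoothing).
Total states = 2^201 = 3213876088517980551083924184682325205044405987565585670602752

3213876088517980551083924184682325205044405987565585670602752


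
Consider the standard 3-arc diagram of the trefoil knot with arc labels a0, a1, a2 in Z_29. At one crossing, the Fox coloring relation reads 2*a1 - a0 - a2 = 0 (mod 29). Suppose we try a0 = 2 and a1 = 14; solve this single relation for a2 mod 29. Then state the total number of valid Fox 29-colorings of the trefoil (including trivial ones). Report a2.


Step 1: Apply the given crossing relation 2*a1 - a0 - a2 = 0 (mod 29).
  a2 = 2*a1 - a0 mod 29
  a2 = 2*14 - 2 mod 29
  a2 = 28 - 2 mod 29
  a2 = 26 mod 29 = 26
Step 2: The trefoil has determinant 3.
  Number of Fox p-colorings (p prime) is p^2 if p = 3, else p.
  Since 29 does not divide 3, only trivial (constant) colorings exist.
  (So the trial a0 = 2, a1 = 14 with a0 != a1 does NOT extend to a valid coloring of the whole trefoil: the other two crossing relations require 3*(a1 - a0) = 0 (mod 29), which fails.)
  Total colorings = 29
Step 3: a2 = 26, total Fox 29-colorings = 29

26


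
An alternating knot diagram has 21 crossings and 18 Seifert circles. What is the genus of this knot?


For alternating knots, g = (c - s + 1)/2.
= (21 - 18 + 1)/2
= 4/2 = 2

2


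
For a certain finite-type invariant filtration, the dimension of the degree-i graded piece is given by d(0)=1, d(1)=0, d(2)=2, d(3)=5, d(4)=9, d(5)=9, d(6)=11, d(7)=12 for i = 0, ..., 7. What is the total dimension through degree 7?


Total dimension = d(0) + d(1) + ... + d(7)
= 1 + 0 + 2 + 5 + 9 + 9 + 11 + 12
= 49

49


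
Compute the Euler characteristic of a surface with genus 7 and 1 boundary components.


chi = 2 - 2g - b
= 2 - 2*7 - 1
= 2 - 14 - 1 = -13

-13


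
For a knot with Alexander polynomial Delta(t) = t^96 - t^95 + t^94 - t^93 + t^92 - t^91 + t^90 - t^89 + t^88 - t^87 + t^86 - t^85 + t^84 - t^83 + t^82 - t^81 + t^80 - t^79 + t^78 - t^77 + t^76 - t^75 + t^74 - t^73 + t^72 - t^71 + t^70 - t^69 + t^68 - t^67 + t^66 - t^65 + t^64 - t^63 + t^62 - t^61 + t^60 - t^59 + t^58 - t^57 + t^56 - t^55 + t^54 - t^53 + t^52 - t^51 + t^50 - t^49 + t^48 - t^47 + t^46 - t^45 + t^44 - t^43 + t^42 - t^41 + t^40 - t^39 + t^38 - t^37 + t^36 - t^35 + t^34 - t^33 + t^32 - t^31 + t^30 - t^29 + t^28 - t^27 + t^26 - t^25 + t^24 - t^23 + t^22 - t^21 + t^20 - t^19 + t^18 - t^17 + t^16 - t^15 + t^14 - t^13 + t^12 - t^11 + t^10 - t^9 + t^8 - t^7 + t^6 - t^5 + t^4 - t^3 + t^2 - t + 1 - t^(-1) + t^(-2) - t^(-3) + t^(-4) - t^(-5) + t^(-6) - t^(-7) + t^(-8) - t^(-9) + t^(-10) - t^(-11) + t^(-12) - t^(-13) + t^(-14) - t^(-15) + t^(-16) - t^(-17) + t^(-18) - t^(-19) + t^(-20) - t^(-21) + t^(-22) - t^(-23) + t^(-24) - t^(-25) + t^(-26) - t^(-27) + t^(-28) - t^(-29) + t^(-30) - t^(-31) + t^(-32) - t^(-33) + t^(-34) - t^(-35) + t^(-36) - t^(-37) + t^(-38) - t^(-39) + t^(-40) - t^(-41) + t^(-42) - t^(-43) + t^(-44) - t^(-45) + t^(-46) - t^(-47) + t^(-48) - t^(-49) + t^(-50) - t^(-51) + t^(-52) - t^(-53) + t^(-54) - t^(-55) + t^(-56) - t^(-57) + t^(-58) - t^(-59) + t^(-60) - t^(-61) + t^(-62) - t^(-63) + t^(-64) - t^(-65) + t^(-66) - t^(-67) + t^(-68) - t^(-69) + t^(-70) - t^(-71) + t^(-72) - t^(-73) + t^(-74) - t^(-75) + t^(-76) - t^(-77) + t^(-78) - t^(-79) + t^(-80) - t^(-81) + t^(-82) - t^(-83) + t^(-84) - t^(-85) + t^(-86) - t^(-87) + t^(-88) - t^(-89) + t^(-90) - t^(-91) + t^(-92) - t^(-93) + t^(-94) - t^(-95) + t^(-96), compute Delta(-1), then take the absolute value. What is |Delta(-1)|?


Step 1: The polynomial has 193 terms with alternating signs, exponents from 96 down to -96.
Step 2: Substitute t = -1. The i-th term has coefficient (-1)^i and exponent (m-i),
  so its value is (-1)^i * (-1)^(m-i) = (-1)^m = 1 for every i.
Step 3: All 193 terms equal 1, so Delta(-1) = 193 * (1) = 193
Step 4: |Delta(-1)| = 193

193


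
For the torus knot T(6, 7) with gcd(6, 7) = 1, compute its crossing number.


For a torus knot T(p, q) with gcd(p,q)=1,
the crossing number is min(p*(q-1), q*(p-1)).
p*(q-1) = 6*6 = 36
q*(p-1) = 7*5 = 35
min(36, 35) = 35

35


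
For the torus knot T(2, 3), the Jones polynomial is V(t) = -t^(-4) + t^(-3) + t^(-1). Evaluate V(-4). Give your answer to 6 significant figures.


Substituting t = -4 into V(t) = -t^(-4) + t^(-3) + t^(-1):
  (-)t^(-4) = -0.00390625
  (+)t^(-3) = -0.015625
  (+)t^(-1) = -0.25
Sum = (-0.00390625) + (-0.015625) + (-0.25)
= -0.26953125
Rounded to 6 significant figures: -0.269531

-0.269531


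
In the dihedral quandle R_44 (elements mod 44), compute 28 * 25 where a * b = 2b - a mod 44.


28 * 25 = 2*25 - 28 mod 44
= 50 - 28 mod 44
= 22 mod 44 = 22

22


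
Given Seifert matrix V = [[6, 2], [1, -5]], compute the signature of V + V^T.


Step 1: V + V^T = [[12, 3], [3, -10]]
Step 2: trace = 2, det = -129
Step 3: Discriminant = 2^2 - 4*(-129) = 520
Step 4: Eigenvalues: 12.4018, -10.4018
Step 5: Signature = (# positive eigenvalues) - (# negative eigenvalues) = 0

0


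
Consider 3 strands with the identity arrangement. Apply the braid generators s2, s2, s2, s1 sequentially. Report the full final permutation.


Starting with identity [1, 2, 3].
Apply generators in sequence:
  After s2: [1, 3, 2]
  After s2: [1, 2, 3]
  After s2: [1, 3, 2]
  After s1: [3, 1, 2]
Final permutation: [3, 1, 2]

[3, 1, 2]


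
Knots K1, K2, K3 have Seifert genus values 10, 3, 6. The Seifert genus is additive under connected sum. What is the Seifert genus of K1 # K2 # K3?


The Seifert genus is additive under connected sum.
Seifert genus(K1 # K2 # K3) = (10) + (3) + (6)
= 19

19


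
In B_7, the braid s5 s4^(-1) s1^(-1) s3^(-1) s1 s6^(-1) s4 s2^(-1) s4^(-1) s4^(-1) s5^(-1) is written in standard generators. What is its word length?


The word length counts the number of generators (including inverses).
Listing each generator: s5, s4^(-1), s1^(-1), s3^(-1), s1, s6^(-1), s4, s2^(-1), s4^(-1), s4^(-1), s5^(-1)
There are 11 generators in this braid word.

11


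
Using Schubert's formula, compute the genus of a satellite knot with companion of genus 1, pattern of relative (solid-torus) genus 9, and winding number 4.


Schubert: g(satellite) = g_rel(pattern) + |winding| * g(companion),
where g_rel(pattern) is the genus of the pattern relative to the solid torus.
= 9 + 4 * 1
= 9 + 4 = 13

13


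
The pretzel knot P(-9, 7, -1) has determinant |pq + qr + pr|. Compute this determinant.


Step 1: Compute pq + qr + pr.
pq = (-9)*7 = -63
qr = 7*(-1) = -7
pr = (-9)*(-1) = 9
pq + qr + pr = -63 + (-7) + 9 = -61
Step 2: Take absolute value.
det(P(-9,7,-1)) = |-61| = 61

61


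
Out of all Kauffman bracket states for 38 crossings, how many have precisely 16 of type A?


We choose which 16 of 38 crossings get A-smoothings.
C(38, 16) = 38! / (16! * 22!)
= 22239974430

22239974430


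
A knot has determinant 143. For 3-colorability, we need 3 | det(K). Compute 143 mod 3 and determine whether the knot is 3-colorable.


Step 1: A knot is p-colorable if and only if p divides its determinant.
Step 2: Compute 143 mod 3.
143 = 47 * 3 + 2
Step 3: 143 mod 3 = 2
Step 4: The knot is 3-colorable: no

2


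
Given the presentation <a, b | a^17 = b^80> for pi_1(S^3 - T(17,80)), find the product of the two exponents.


The relation is a^17 = b^80.
Product of exponents = 17 * 80
= 1360

1360


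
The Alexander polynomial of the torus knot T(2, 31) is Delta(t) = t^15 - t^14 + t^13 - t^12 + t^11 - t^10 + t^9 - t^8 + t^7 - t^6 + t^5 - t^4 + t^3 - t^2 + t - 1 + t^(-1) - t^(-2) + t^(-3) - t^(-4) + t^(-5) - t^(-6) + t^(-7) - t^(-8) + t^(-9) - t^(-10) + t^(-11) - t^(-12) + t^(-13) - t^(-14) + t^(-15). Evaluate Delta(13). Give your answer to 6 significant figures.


Substituting t = 13 into Delta(t) = t^15 - t^14 + t^13 - t^12 + t^11 - t^10 + t^9 - t^8 + t^7 - t^6 + t^5 - t^4 + t^3 - t^2 + t - 1 + t^(-1) - t^(-2) + t^(-3) - t^(-4) + t^(-5) - t^(-6) + t^(-7) - t^(-8) + t^(-9) - t^(-10) + t^(-11) - t^(-12) + t^(-13) - t^(-14) + t^(-15):
Term values: (51185893014090760) + (-3937376385699289) + (302875106592253) + (-23298085122481) + (1792160394037) + (-137858491849) + (10604499373) + (-815730721) + (62748517) + (-4826809) + (371293) + (-28561) + (2197) + (-169) + (13) + (-1) + (0.0769231) + (-0.00591716) + (0.000455166) + (-3.50128e-05) + (2.69329e-06) + (-2.07176e-07) + (1.59366e-08) + (-1.22589e-09) + (9.42996e-11) + (-7.25382e-12) + (5.57986e-13) + (-4.2922e-14) + (3.30169e-15) + (-2.53976e-16) + (1.95366e-17)
Sum = 4.75297578e+16
Rounded to 6 significant figures: 4.75298e+16

4.75298e+16


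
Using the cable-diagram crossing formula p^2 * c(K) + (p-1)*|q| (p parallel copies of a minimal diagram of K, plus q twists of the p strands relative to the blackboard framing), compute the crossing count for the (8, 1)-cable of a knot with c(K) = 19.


Step 1: Each of the c(K) crossings of the companion diagram becomes p*p = p^2 crossings among the p parallel strands, and each of the |q| twists s_1 s_2 ... s_(p-1) adds (p-1) crossings.
  Crossings = p^2 * c(K) + (p-1)*|q|
Step 2: = 8^2 * 19 + (8-1)*1
Step 3: = 64*19 + 7*1
Step 4: = 1216 + 7 = 1223

1223


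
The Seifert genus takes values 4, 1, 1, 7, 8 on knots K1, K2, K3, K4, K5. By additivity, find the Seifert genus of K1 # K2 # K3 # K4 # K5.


The Seifert genus is additive under connected sum.
Seifert genus(K1 # K2 # K3 # K4 # K5) = (4) + (1) + (1) + (7) + (8)
= 21

21


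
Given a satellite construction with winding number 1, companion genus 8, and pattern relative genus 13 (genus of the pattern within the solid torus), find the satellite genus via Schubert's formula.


Schubert: g(satellite) = g_rel(pattern) + |winding| * g(companion),
where g_rel(pattern) is the genus of the pattern relative to the solid torus.
= 13 + 1 * 8
= 13 + 8 = 21

21


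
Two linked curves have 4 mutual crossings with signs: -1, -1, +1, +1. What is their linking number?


Step 1: Count positive crossings: 2
Step 2: Count negative crossings: 2
Step 3: Sum of signs = 2 - 2 = 0
Step 4: Linking number = sum/2 = 0/2 = 0

0


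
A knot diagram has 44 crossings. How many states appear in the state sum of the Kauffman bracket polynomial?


Each crossing contributes 2 choices (A-smoothing or B-smoothing).
Total states = 2^44 = 17592186044416

17592186044416


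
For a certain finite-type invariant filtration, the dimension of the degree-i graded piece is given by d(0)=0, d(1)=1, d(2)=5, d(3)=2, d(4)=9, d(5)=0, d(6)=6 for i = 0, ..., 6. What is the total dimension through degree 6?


Total dimension = d(0) + d(1) + ... + d(6)
= 0 + 1 + 5 + 2 + 9 + 0 + 6
= 23

23


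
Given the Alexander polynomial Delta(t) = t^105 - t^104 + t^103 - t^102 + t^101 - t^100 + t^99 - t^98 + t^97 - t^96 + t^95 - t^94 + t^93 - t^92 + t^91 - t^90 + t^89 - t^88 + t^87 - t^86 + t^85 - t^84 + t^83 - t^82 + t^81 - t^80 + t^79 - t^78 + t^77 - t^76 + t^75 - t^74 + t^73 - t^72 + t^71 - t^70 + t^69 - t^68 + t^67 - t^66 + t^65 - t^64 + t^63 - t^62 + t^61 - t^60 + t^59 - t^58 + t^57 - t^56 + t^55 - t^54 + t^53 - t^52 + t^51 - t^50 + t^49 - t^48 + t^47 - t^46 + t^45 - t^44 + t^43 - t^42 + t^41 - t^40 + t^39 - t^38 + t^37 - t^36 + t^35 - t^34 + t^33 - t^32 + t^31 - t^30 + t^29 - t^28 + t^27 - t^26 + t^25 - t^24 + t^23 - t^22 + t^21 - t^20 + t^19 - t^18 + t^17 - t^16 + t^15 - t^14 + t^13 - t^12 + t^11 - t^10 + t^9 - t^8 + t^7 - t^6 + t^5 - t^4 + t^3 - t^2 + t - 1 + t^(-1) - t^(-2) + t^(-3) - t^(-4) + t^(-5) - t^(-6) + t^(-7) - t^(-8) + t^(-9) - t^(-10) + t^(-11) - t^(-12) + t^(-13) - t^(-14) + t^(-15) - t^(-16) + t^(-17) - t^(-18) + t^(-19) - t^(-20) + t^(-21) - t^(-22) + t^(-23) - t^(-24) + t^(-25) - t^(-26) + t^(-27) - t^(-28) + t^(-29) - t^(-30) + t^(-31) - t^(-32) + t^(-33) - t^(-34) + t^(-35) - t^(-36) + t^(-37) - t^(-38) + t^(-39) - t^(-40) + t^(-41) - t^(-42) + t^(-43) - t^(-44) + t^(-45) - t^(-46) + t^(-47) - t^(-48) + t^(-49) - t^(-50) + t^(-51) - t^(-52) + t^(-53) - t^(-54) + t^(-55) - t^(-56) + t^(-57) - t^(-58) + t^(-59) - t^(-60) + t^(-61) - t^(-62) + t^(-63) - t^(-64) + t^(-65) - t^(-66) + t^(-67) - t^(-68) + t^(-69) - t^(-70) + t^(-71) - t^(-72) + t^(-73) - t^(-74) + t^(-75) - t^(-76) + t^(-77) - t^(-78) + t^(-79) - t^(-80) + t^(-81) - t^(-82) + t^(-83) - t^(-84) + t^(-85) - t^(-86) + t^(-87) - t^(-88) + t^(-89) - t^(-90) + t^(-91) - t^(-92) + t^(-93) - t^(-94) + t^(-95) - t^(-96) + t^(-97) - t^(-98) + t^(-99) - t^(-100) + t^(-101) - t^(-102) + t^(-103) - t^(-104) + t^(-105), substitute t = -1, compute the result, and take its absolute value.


Step 1: The polynomial has 211 terms with alternating signs, exponents from 105 down to -105.
Step 2: Substitute t = -1. The i-th term has coefficient (-1)^i and exponent (m-i),
  so its value is (-1)^i * (-1)^(m-i) = (-1)^m = -1 for every i.
Step 3: All 211 terms equal -1, so Delta(-1) = 211 * (-1) = -211
Step 4: |Delta(-1)| = 211

211


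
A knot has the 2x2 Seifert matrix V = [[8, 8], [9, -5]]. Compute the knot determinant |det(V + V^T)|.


Step 1: Form V + V^T where V = [[8, 8], [9, -5]]
  V^T = [[8, 9], [8, -5]]
  V + V^T = [[16, 17], [17, -10]]
Step 2: det(V + V^T) = 16*(-10) - 17*17
  = -160 - 289 = -449
Step 3: Knot determinant = |det(V + V^T)| = |-449| = 449

449


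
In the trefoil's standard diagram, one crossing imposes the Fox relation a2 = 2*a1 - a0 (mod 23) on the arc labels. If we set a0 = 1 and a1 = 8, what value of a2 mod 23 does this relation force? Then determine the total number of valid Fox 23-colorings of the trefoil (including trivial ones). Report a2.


Step 1: Apply the given crossing relation 2*a1 - a0 - a2 = 0 (mod 23).
  a2 = 2*a1 - a0 mod 23
  a2 = 2*8 - 1 mod 23
  a2 = 16 - 1 mod 23
  a2 = 15 mod 23 = 15
Step 2: The trefoil has determinant 3.
  Number of Fox p-colorings (p prime) is p^2 if p = 3, else p.
  Since 23 does not divide 3, only trivial (constant) colorings exist.
  (So the trial a0 = 1, a1 = 8 with a0 != a1 does NOT extend to a valid coloring of the whole trefoil: the other two crossing relations require 3*(a1 - a0) = 0 (mod 23), which fails.)
  Total colorings = 23
Step 3: a2 = 15, total Fox 23-colorings = 23

15


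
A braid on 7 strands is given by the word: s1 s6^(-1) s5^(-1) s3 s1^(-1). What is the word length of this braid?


The word length counts the number of generators (including inverses).
Listing each generator: s1, s6^(-1), s5^(-1), s3, s1^(-1)
There are 5 generators in this braid word.

5


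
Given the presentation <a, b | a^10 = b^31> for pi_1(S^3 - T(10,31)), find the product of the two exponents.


The relation is a^10 = b^31.
Product of exponents = 10 * 31
= 310

310


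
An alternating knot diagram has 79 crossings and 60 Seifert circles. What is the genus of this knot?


For alternating knots, g = (c - s + 1)/2.
= (79 - 60 + 1)/2
= 20/2 = 10

10


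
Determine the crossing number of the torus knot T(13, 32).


For a torus knot T(p, q) with gcd(p,q)=1,
the crossing number is min(p*(q-1), q*(p-1)).
p*(q-1) = 13*31 = 403
q*(p-1) = 32*12 = 384
min(403, 384) = 384

384


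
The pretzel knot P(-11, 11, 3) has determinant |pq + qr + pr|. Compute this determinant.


Step 1: Compute pq + qr + pr.
pq = (-11)*11 = -121
qr = 11*3 = 33
pr = (-11)*3 = -33
pq + qr + pr = -121 + 33 + (-33) = -121
Step 2: Take absolute value.
det(P(-11,11,3)) = |-121| = 121

121


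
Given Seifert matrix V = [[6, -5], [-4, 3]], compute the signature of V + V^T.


Step 1: V + V^T = [[12, -9], [-9, 6]]
Step 2: trace = 18, det = -9
Step 3: Discriminant = 18^2 - 4*(-9) = 360
Step 4: Eigenvalues: 18.4868, -0.486833
Step 5: Signature = (# positive eigenvalues) - (# negative eigenvalues) = 0

0


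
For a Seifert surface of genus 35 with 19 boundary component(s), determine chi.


chi = 2 - 2g - b
= 2 - 2*35 - 19
= 2 - 70 - 19 = -87

-87


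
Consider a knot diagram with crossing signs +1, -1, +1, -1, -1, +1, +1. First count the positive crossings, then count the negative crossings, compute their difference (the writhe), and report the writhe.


Step 1: Count positive crossings (+1).
Positive crossings: 4
Step 2: Count negative crossings (-1).
Negative crossings: 3
Step 3: Writhe = (positive) - (negative)
w = 4 - 3 = 1
Step 4: |w| = 1, and w is positive

1


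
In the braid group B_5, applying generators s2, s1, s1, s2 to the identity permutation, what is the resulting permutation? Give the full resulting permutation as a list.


Starting with identity [1, 2, 3, 4, 5].
Apply generators in sequence:
  After s2: [1, 3, 2, 4, 5]
  After s1: [3, 1, 2, 4, 5]
  After s1: [1, 3, 2, 4, 5]
  After s2: [1, 2, 3, 4, 5]
Final permutation: [1, 2, 3, 4, 5]

[1, 2, 3, 4, 5]


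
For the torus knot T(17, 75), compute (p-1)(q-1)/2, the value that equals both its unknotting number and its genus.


For a torus knot T(p,q), both the unknotting number and genus equal (p-1)(q-1)/2.
= (17-1)(75-1)/2
= 16*74/2
= 1184/2 = 592

592


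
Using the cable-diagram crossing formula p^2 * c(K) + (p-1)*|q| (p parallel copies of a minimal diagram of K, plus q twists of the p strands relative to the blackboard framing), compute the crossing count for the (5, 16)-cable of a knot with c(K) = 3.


Step 1: Each of the c(K) crossings of the companion diagram becomes p*p = p^2 crossings among the p parallel strands, and each of the |q| twists s_1 s_2 ... s_(p-1) adds (p-1) crossings.
  Crossings = p^2 * c(K) + (p-1)*|q|
Step 2: = 5^2 * 3 + (5-1)*16
Step 3: = 25*3 + 4*16
Step 4: = 75 + 64 = 139

139


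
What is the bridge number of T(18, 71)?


The bridge number of T(p,q) is min(p,q).
min(18, 71) = 18

18
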